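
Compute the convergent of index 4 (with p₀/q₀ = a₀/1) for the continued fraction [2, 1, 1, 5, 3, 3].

Using pₖ = aₖpₖ₋₁ + pₖ₋₂, qₖ = aₖqₖ₋₁ + qₖ₋₂ (with p₋₁=1, p₋₂=0, q₋₁=0, q₋₂=1):
  k=0: a=2, p=2, q=1
  k=1: a=1, p=3, q=1
  k=2: a=1, p=5, q=2
  k=3: a=5, p=28, q=11
  k=4: a=3, p=89, q=35

89/35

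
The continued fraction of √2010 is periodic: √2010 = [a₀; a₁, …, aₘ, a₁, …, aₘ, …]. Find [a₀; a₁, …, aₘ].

a₀ = ⌊√2010⌋ = 44.
With m₀=0, d₀=1 and mₖ₊₁ = dₖaₖ − mₖ, dₖ₊₁ = (n − mₖ₊₁²)/dₖ, aₖ₊₁ = ⌊(a₀+mₖ₊₁)/dₖ₊₁⌋:
  k=1: m=44, d=74, a=1
  k=2: m=30, d=15, a=4
  k=3: m=30, d=74, a=1
  k=4: m=44, d=1, a=88
d=1 and a=2a₀=88 at k=4, so the next step gives (m, d) = (44, 74) again — its k=1 value — and the period has length 4.

[44; 1, 4, 1, 88]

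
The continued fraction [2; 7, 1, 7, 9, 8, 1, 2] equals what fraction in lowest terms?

Fold from the inside: start with 2/1.
  1 + 1/2 = 3/2
  8 + 2/3 = 26/3
  9 + 3/26 = 237/26
  7 + 26/237 = 1685/237
  1 + 237/1685 = 1922/1685
  7 + 1685/1922 = 15139/1922
  2 + 1922/15139 = 32200/15139

32200/15139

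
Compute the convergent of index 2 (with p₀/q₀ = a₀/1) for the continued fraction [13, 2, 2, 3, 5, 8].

67/5

Using pₖ = aₖpₖ₋₁ + pₖ₋₂, qₖ = aₖqₖ₋₁ + qₖ₋₂ (with p₋₁=1, p₋₂=0, q₋₁=0, q₋₂=1):
  k=0: a=13, p=13, q=1
  k=1: a=2, p=27, q=2
  k=2: a=2, p=67, q=5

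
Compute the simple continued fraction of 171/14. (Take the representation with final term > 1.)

[12; 4, 1, 2]

171 = 12·14 + 3
14 = 4·3 + 2
3 = 1·2 + 1
2 = 2·1 + 0  (stop)
So 171/14 = [12; 4, 1, 2].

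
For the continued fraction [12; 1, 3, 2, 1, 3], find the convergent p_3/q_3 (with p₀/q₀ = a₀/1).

Using pₖ = aₖpₖ₋₁ + pₖ₋₂, qₖ = aₖqₖ₋₁ + qₖ₋₂ (with p₋₁=1, p₋₂=0, q₋₁=0, q₋₂=1):
  k=0: a=12, p=12, q=1
  k=1: a=1, p=13, q=1
  k=2: a=3, p=51, q=4
  k=3: a=2, p=115, q=9

115/9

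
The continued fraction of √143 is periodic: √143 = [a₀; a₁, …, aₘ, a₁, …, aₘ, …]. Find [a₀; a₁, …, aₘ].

[11; 1, 22]

a₀ = ⌊√143⌋ = 11.
With m₀=0, d₀=1 and mₖ₊₁ = dₖaₖ − mₖ, dₖ₊₁ = (n − mₖ₊₁²)/dₖ, aₖ₊₁ = ⌊(a₀+mₖ₊₁)/dₖ₊₁⌋:
  k=1: m=11, d=22, a=1
  k=2: m=11, d=1, a=22
d=1 and a=2a₀=22 at k=2, so the next step gives (m, d) = (11, 22) again — its k=1 value — and the period has length 2.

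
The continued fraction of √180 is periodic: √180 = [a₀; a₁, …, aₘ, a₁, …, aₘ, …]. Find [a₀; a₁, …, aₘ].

[13; 2, 2, 2, 26]

a₀ = ⌊√180⌋ = 13.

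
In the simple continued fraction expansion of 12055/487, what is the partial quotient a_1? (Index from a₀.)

1

12055 = 24·487 + 367   →  a_0 = 24
487 = 1·367 + 120   →  a_1 = 1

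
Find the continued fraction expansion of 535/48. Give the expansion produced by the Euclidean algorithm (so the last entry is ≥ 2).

535 = 11×48 + 7
48 = 6×7 + 6
7 = 1×6 + 1
6 = 6×1 + 0  (stop)
So 535/48 = [11; 6, 1, 6].

[11; 6, 1, 6]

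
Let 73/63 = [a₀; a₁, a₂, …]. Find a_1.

73 = 1·63 + 10   →  a_0 = 1
63 = 6·10 + 3   →  a_1 = 6

6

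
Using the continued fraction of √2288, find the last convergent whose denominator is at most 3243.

√2288 = [47; 1, 4, 1, 94, …] (period length 4).
Convergents:
  p_0/q_0 = 47/1
  p_1/q_1 = 48/1
  p_2/q_2 = 239/5
  p_3/q_3 = 287/6
  p_4/q_4 = 27217/569
  p_5/q_5 = 27504/575
  p_6/q_6 = 137233/2869
  p_7/q_7 = 164737/3444
q_6 = 2869 ≤ 3243 < 3444 = q_7, so the answer is 137233/2869.

137233/2869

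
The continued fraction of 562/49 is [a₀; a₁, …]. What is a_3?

562 = 11·49 + 23   →  a_0 = 11
49 = 2·23 + 3   →  a_1 = 2
23 = 7·3 + 2   →  a_2 = 7
3 = 1·2 + 1   →  a_3 = 1

1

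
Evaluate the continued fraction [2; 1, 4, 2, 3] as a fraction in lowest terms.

107/38

Fold from the inside: start with 3/1.
  2 + 1/3 = 7/3
  4 + 3/7 = 31/7
  1 + 7/31 = 38/31
  2 + 31/38 = 107/38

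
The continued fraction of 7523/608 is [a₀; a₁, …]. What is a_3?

7523 = 12·608 + 227   →  a_0 = 12
608 = 2·227 + 154   →  a_1 = 2
227 = 1·154 + 73   →  a_2 = 1
154 = 2·73 + 8   →  a_3 = 2

2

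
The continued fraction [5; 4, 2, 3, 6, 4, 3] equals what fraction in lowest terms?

13733/2628

Fold from the inside: start with 3/1.
  4 + 1/3 = 13/3
  6 + 3/13 = 81/13
  3 + 13/81 = 256/81
  2 + 81/256 = 593/256
  4 + 256/593 = 2628/593
  5 + 593/2628 = 13733/2628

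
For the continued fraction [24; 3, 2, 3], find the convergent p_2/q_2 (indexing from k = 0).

Using pₖ = aₖpₖ₋₁ + pₖ₋₂, qₖ = aₖqₖ₋₁ + qₖ₋₂ (with p₋₁=1, p₋₂=0, q₋₁=0, q₋₂=1):
  k=0: a=24, p=24, q=1
  k=1: a=3, p=73, q=3
  k=2: a=2, p=170, q=7

170/7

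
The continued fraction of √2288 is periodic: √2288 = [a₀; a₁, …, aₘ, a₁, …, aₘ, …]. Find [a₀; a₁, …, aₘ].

a₀ = ⌊√2288⌋ = 47.

[47; 1, 4, 1, 94]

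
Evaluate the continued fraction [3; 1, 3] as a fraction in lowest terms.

15/4

Using pₖ = aₖpₖ₋₁ + pₖ₋₂ and qₖ = aₖqₖ₋₁ + qₖ₋₂:
  k=0: a=3, p=3, q=1
  k=1: a=1, p=4, q=1
  k=2: a=3, p=15, q=4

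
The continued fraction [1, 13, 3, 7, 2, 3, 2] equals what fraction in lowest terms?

Fold from the inside: start with 2/1.
  3 + 1/2 = 7/2
  2 + 2/7 = 16/7
  7 + 7/16 = 119/16
  3 + 16/119 = 373/119
  13 + 119/373 = 4968/373
  1 + 373/4968 = 5341/4968

5341/4968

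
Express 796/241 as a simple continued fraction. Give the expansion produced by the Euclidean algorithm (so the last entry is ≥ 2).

[3; 3, 3, 3, 7]

796 = 3·241 + 73
241 = 3·73 + 22
73 = 3·22 + 7
22 = 3·7 + 1
7 = 7·1 + 0  (stop)
So 796/241 = [3; 3, 3, 3, 7].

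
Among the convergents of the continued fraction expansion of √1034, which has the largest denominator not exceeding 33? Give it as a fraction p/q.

1029/32

√1034 = [32; 6, 2, 2, 2, 6, 64, …] (period length 6).
Convergents:
  p_0/q_0 = 32/1
  p_1/q_1 = 193/6
  p_2/q_2 = 418/13
  p_3/q_3 = 1029/32
  p_4/q_4 = 2476/77
q_3 = 32 ≤ 33 < 77 = q_4, so the answer is 1029/32.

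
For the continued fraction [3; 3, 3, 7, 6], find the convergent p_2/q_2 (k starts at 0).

Using pₖ = aₖpₖ₋₁ + pₖ₋₂, qₖ = aₖqₖ₋₁ + qₖ₋₂ (with p₋₁=1, p₋₂=0, q₋₁=0, q₋₂=1):
  k=0: a=3, p=3, q=1
  k=1: a=3, p=10, q=3
  k=2: a=3, p=33, q=10

33/10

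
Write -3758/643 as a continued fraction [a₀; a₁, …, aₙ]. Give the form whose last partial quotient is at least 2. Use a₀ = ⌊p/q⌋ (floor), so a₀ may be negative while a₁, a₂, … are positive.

-3758 = -6*643 + 100
643 = 6*100 + 43
100 = 2*43 + 14
43 = 3*14 + 1
14 = 14*1 + 0  (stop)
So -3758/643 = [-6; 6, 2, 3, 14].

[-6; 6, 2, 3, 14]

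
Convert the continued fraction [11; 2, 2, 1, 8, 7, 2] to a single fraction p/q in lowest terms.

10615/929

Using pₖ = aₖpₖ₋₁ + pₖ₋₂ and qₖ = aₖqₖ₋₁ + qₖ₋₂:
  k=0: a=11, p=11, q=1
  k=1: a=2, p=23, q=2
  k=2: a=2, p=57, q=5
  k=3: a=1, p=80, q=7
  k=4: a=8, p=697, q=61
  k=5: a=7, p=4959, q=434
  k=6: a=2, p=10615, q=929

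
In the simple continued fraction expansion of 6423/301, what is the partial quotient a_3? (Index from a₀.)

19

6423 = 21·301 + 102   →  a_0 = 21
301 = 2·102 + 97   →  a_1 = 2
102 = 1·97 + 5   →  a_2 = 1
97 = 19·5 + 2   →  a_3 = 19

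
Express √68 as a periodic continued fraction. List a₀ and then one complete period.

[8; 4, 16]

a₀ = ⌊√68⌋ = 8.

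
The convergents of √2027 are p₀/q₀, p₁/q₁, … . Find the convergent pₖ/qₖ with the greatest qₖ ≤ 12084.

√2027 = [45; 45, 90, …] (period length 2).
Convergents:
  p_0/q_0 = 45/1
  p_1/q_1 = 2026/45
  p_2/q_2 = 182385/4051
  p_3/q_3 = 8209351/182340
q_2 = 4051 ≤ 12084 < 182340 = q_3, so the answer is 182385/4051.

182385/4051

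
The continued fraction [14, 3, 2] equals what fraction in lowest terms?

100/7

Using pₖ = aₖpₖ₋₁ + pₖ₋₂ and qₖ = aₖqₖ₋₁ + qₖ₋₂:
  k=0: a=14, p=14, q=1
  k=1: a=3, p=43, q=3
  k=2: a=2, p=100, q=7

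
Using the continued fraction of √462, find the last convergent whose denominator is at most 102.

1827/85

√462 = [21; 2, 42, …] (period length 2).
Convergents:
  p_0/q_0 = 21/1
  p_1/q_1 = 43/2
  p_2/q_2 = 1827/85
  p_3/q_3 = 3697/172
q_2 = 85 ≤ 102 < 172 = q_3, so the answer is 1827/85.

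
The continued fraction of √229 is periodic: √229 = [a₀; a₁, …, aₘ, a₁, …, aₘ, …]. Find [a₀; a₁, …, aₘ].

a₀ = ⌊√229⌋ = 15.
With m₀=0, d₀=1 and mₖ₊₁ = dₖaₖ − mₖ, dₖ₊₁ = (n − mₖ₊₁²)/dₖ, aₖ₊₁ = ⌊(a₀+mₖ₊₁)/dₖ₊₁⌋:
  k=1: m=15, d=4, a=7
  k=2: m=13, d=15, a=1
  k=3: m=2, d=15, a=1
  k=4: m=13, d=4, a=7
  k=5: m=15, d=1, a=30
d=1 and a=2a₀=30 at k=5, so the next step gives (m, d) = (15, 4) again — its k=1 value — and the period has length 5.

[15; 7, 1, 1, 7, 30]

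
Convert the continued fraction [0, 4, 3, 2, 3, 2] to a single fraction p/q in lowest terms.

55/236

Using pₖ = aₖpₖ₋₁ + pₖ₋₂ and qₖ = aₖqₖ₋₁ + qₖ₋₂:
  k=0: a=0, p=0, q=1
  k=1: a=4, p=1, q=4
  k=2: a=3, p=3, q=13
  k=3: a=2, p=7, q=30
  k=4: a=3, p=24, q=103
  k=5: a=2, p=55, q=236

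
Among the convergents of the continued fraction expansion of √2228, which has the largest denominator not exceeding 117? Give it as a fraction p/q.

5381/114

√2228 = [47; 4, 1, 22, 1, 4, 94, …] (period length 6).
Convergents:
  p_0/q_0 = 47/1
  p_1/q_1 = 189/4
  p_2/q_2 = 236/5
  p_3/q_3 = 5381/114
  p_4/q_4 = 5617/119
q_3 = 114 ≤ 117 < 119 = q_4, so the answer is 5381/114.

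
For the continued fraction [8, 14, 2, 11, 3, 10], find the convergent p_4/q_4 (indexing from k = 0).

8295/1028

Using pₖ = aₖpₖ₋₁ + pₖ₋₂, qₖ = aₖqₖ₋₁ + qₖ₋₂ (with p₋₁=1, p₋₂=0, q₋₁=0, q₋₂=1):
  k=0: a=8, p=8, q=1
  k=1: a=14, p=113, q=14
  k=2: a=2, p=234, q=29
  k=3: a=11, p=2687, q=333
  k=4: a=3, p=8295, q=1028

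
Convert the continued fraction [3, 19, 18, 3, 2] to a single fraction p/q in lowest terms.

7445/2439

Fold from the inside: start with 2/1.
  3 + 1/2 = 7/2
  18 + 2/7 = 128/7
  19 + 7/128 = 2439/128
  3 + 128/2439 = 7445/2439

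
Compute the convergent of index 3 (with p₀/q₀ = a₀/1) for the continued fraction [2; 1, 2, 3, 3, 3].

Using pₖ = aₖpₖ₋₁ + pₖ₋₂, qₖ = aₖqₖ₋₁ + qₖ₋₂ (with p₋₁=1, p₋₂=0, q₋₁=0, q₋₂=1):
  k=0: a=2, p=2, q=1
  k=1: a=1, p=3, q=1
  k=2: a=2, p=8, q=3
  k=3: a=3, p=27, q=10

27/10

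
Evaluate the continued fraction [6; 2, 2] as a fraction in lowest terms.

Fold from the inside: start with 2/1.
  2 + 1/2 = 5/2
  6 + 2/5 = 32/5

32/5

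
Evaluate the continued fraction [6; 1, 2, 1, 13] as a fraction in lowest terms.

Fold from the inside: start with 13/1.
  1 + 1/13 = 14/13
  2 + 13/14 = 41/14
  1 + 14/41 = 55/41
  6 + 41/55 = 371/55

371/55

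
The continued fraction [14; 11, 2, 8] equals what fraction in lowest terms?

2747/195

Using pₖ = aₖpₖ₋₁ + pₖ₋₂ and qₖ = aₖqₖ₋₁ + qₖ₋₂:
  k=0: a=14, p=14, q=1
  k=1: a=11, p=155, q=11
  k=2: a=2, p=324, q=23
  k=3: a=8, p=2747, q=195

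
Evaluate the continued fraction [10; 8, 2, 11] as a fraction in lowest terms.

Using pₖ = aₖpₖ₋₁ + pₖ₋₂ and qₖ = aₖqₖ₋₁ + qₖ₋₂:
  k=0: a=10, p=10, q=1
  k=1: a=8, p=81, q=8
  k=2: a=2, p=172, q=17
  k=3: a=11, p=1973, q=195

1973/195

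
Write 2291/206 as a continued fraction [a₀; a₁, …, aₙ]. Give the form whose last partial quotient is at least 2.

[11; 8, 4, 6]

2291 = 11·206 + 25
206 = 8·25 + 6
25 = 4·6 + 1
6 = 6·1 + 0  (stop)
So 2291/206 = [11; 8, 4, 6].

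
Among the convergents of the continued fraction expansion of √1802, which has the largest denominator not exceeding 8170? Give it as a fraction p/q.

√1802 = [42; 2, 4, 2, 84, …] (period length 4).
Convergents:
  p_0/q_0 = 42/1
  p_1/q_1 = 85/2
  p_2/q_2 = 382/9
  p_3/q_3 = 849/20
  p_4/q_4 = 71698/1689
  p_5/q_5 = 144245/3398
  p_6/q_6 = 648678/15281
q_5 = 3398 ≤ 8170 < 15281 = q_6, so the answer is 144245/3398.

144245/3398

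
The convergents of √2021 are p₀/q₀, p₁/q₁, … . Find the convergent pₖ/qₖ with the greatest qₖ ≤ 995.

43472/967

√2021 = [44; 1, 21, 2, 21, 1, 88, …] (period length 6).
Convergents:
  p_0/q_0 = 44/1
  p_1/q_1 = 45/1
  p_2/q_2 = 989/22
  p_3/q_3 = 2023/45
  p_4/q_4 = 43472/967
  p_5/q_5 = 45495/1012
q_4 = 967 ≤ 995 < 1012 = q_5, so the answer is 43472/967.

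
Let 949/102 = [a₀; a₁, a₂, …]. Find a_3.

949 = 9·102 + 31   →  a_0 = 9
102 = 3·31 + 9   →  a_1 = 3
31 = 3·9 + 4   →  a_2 = 3
9 = 2·4 + 1   →  a_3 = 2

2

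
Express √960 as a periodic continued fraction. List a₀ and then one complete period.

a₀ = ⌊√960⌋ = 30.
With m₀=0, d₀=1 and mₖ₊₁ = dₖaₖ − mₖ, dₖ₊₁ = (n − mₖ₊₁²)/dₖ, aₖ₊₁ = ⌊(a₀+mₖ₊₁)/dₖ₊₁⌋:
  k=1: m=30, d=60, a=1
  k=2: m=30, d=1, a=60
d=1 and a=2a₀=60 at k=2, so the next step gives (m, d) = (30, 60) again — its k=1 value — and the period has length 2.

[30; 1, 60]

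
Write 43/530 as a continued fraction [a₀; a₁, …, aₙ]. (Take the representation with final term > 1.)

[0; 12, 3, 14]

43 = 0×530 + 43
530 = 12×43 + 14
43 = 3×14 + 1
14 = 14×1 + 0  (stop)
So 43/530 = [0; 12, 3, 14].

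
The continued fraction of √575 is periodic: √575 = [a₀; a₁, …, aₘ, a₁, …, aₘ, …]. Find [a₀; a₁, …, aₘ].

a₀ = ⌊√575⌋ = 23.
With m₀=0, d₀=1 and mₖ₊₁ = dₖaₖ − mₖ, dₖ₊₁ = (n − mₖ₊₁²)/dₖ, aₖ₊₁ = ⌊(a₀+mₖ₊₁)/dₖ₊₁⌋:
  k=1: m=23, d=46, a=1
  k=2: m=23, d=1, a=46
d=1 and a=2a₀=46 at k=2, so the next step gives (m, d) = (23, 46) again — its k=1 value — and the period has length 2.

[23; 1, 46]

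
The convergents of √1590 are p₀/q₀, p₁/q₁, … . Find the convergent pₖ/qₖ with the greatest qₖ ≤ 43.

√1590 = [39; 1, 6, 1, 78, …] (period length 4).
Convergents:
  p_0/q_0 = 39/1
  p_1/q_1 = 40/1
  p_2/q_2 = 279/7
  p_3/q_3 = 319/8
  p_4/q_4 = 25161/631
q_3 = 8 ≤ 43 < 631 = q_4, so the answer is 319/8.

319/8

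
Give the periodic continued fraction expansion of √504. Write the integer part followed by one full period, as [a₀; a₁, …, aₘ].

a₀ = ⌊√504⌋ = 22.
With m₀=0, d₀=1 and mₖ₊₁ = dₖaₖ − mₖ, dₖ₊₁ = (n − mₖ₊₁²)/dₖ, aₖ₊₁ = ⌊(a₀+mₖ₊₁)/dₖ₊₁⌋:
  k=1: m=22, d=20, a=2
  k=2: m=18, d=9, a=4
  k=3: m=18, d=20, a=2
  k=4: m=22, d=1, a=44
d=1 and a=2a₀=44 at k=4, so the next step gives (m, d) = (22, 20) again — its k=1 value — and the period has length 4.

[22; 2, 4, 2, 44]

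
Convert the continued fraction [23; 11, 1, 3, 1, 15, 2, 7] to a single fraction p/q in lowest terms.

332259/14393

Fold from the inside: start with 7/1.
  2 + 1/7 = 15/7
  15 + 7/15 = 232/15
  1 + 15/232 = 247/232
  3 + 232/247 = 973/247
  1 + 247/973 = 1220/973
  11 + 973/1220 = 14393/1220
  23 + 1220/14393 = 332259/14393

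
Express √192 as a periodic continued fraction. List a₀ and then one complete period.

[13; 1, 5, 1, 26]

a₀ = ⌊√192⌋ = 13.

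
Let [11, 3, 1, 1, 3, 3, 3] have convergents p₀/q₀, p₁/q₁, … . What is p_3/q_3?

79/7

Using pₖ = aₖpₖ₋₁ + pₖ₋₂, qₖ = aₖqₖ₋₁ + qₖ₋₂ (with p₋₁=1, p₋₂=0, q₋₁=0, q₋₂=1):
  k=0: a=11, p=11, q=1
  k=1: a=3, p=34, q=3
  k=2: a=1, p=45, q=4
  k=3: a=1, p=79, q=7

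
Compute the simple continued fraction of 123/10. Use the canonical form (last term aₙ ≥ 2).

[12; 3, 3]

123 = 12*10 + 3
10 = 3*3 + 1
3 = 3*1 + 0  (stop)
So 123/10 = [12; 3, 3].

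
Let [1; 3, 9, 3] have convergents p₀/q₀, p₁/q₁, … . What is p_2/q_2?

Using pₖ = aₖpₖ₋₁ + pₖ₋₂, qₖ = aₖqₖ₋₁ + qₖ₋₂ (with p₋₁=1, p₋₂=0, q₋₁=0, q₋₂=1):
  k=0: a=1, p=1, q=1
  k=1: a=3, p=4, q=3
  k=2: a=9, p=37, q=28

37/28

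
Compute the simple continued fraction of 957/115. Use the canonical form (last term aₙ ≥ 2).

957 = 8*115 + 37
115 = 3*37 + 4
37 = 9*4 + 1
4 = 4*1 + 0  (stop)
So 957/115 = [8; 3, 9, 4].

[8; 3, 9, 4]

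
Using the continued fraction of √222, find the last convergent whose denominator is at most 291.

√222 = [14; 1, 8, 1, 28, …] (period length 4).
Convergents:
  p_0/q_0 = 14/1
  p_1/q_1 = 15/1
  p_2/q_2 = 134/9
  p_3/q_3 = 149/10
  p_4/q_4 = 4306/289
  p_5/q_5 = 4455/299
q_4 = 289 ≤ 291 < 299 = q_5, so the answer is 4306/289.

4306/289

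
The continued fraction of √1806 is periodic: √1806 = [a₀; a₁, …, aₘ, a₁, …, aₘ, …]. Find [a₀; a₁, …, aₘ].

a₀ = ⌊√1806⌋ = 42.
With m₀=0, d₀=1 and mₖ₊₁ = dₖaₖ − mₖ, dₖ₊₁ = (n − mₖ₊₁²)/dₖ, aₖ₊₁ = ⌊(a₀+mₖ₊₁)/dₖ₊₁⌋:
  k=1: m=42, d=42, a=2
  k=2: m=42, d=1, a=84
d=1 and a=2a₀=84 at k=2, so the next step gives (m, d) = (42, 42) again — its k=1 value — and the period has length 2.

[42; 2, 84]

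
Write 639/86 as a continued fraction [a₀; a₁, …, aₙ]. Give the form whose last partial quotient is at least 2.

[7; 2, 3, 12]

639 = 7×86 + 37
86 = 2×37 + 12
37 = 3×12 + 1
12 = 12×1 + 0  (stop)
So 639/86 = [7; 2, 3, 12].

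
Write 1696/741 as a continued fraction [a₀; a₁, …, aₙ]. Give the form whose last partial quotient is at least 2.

[2; 3, 2, 6, 5, 3]

1696 = 2·741 + 214
741 = 3·214 + 99
214 = 2·99 + 16
99 = 6·16 + 3
16 = 5·3 + 1
3 = 3·1 + 0  (stop)
So 1696/741 = [2; 3, 2, 6, 5, 3].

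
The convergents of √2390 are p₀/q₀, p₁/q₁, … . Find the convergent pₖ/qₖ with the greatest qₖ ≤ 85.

√2390 = [48; 1, 7, 1, 8, 1, 7, 1, 96, …] (period length 8).
Convergents:
  p_0/q_0 = 48/1
  p_1/q_1 = 49/1
  p_2/q_2 = 391/8
  p_3/q_3 = 440/9
  p_4/q_4 = 3911/80
  p_5/q_5 = 4351/89
q_4 = 80 ≤ 85 < 89 = q_5, so the answer is 3911/80.

3911/80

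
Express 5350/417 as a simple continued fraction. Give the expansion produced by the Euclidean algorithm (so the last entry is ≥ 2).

5350 = 12*417 + 346
417 = 1*346 + 71
346 = 4*71 + 62
71 = 1*62 + 9
62 = 6*9 + 8
9 = 1*8 + 1
8 = 8*1 + 0  (stop)
So 5350/417 = [12; 1, 4, 1, 6, 1, 8].

[12; 1, 4, 1, 6, 1, 8]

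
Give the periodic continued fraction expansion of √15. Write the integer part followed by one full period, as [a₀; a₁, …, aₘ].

[3; 1, 6]

a₀ = ⌊√15⌋ = 3.
With m₀=0, d₀=1 and mₖ₊₁ = dₖaₖ − mₖ, dₖ₊₁ = (n − mₖ₊₁²)/dₖ, aₖ₊₁ = ⌊(a₀+mₖ₊₁)/dₖ₊₁⌋:
  k=1: m=3, d=6, a=1
  k=2: m=3, d=1, a=6
d=1 and a=2a₀=6 at k=2, so the next step gives (m, d) = (3, 6) again — its k=1 value — and the period has length 2.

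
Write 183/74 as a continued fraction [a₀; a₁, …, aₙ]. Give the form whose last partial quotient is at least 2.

[2; 2, 8, 1, 3]

183 = 2*74 + 35
74 = 2*35 + 4
35 = 8*4 + 3
4 = 1*3 + 1
3 = 3*1 + 0  (stop)
So 183/74 = [2; 2, 8, 1, 3].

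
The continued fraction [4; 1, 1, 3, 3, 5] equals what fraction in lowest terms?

557/122

Using pₖ = aₖpₖ₋₁ + pₖ₋₂ and qₖ = aₖqₖ₋₁ + qₖ₋₂:
  k=0: a=4, p=4, q=1
  k=1: a=1, p=5, q=1
  k=2: a=1, p=9, q=2
  k=3: a=3, p=32, q=7
  k=4: a=3, p=105, q=23
  k=5: a=5, p=557, q=122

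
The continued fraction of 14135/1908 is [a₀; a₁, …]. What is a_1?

14135 = 7·1908 + 779   →  a_0 = 7
1908 = 2·779 + 350   →  a_1 = 2

2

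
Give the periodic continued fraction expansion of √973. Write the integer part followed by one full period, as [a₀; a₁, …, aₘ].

a₀ = ⌊√973⌋ = 31.
With m₀=0, d₀=1 and mₖ₊₁ = dₖaₖ − mₖ, dₖ₊₁ = (n − mₖ₊₁²)/dₖ, aₖ₊₁ = ⌊(a₀+mₖ₊₁)/dₖ₊₁⌋:
  k=1: m=31, d=12, a=5
  k=2: m=29, d=11, a=5
  k=3: m=26, d=27, a=2
  k=4: m=28, d=7, a=8
  k=5: m=28, d=27, a=2
  k=6: m=26, d=11, a=5
  k=7: m=29, d=12, a=5
  k=8: m=31, d=1, a=62
d=1 and a=2a₀=62 at k=8, so the next step gives (m, d) = (31, 12) again — its k=1 value — and the period has length 8.

[31; 5, 5, 2, 8, 2, 5, 5, 62]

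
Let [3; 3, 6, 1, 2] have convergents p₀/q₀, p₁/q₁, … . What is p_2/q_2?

63/19

Using pₖ = aₖpₖ₋₁ + pₖ₋₂, qₖ = aₖqₖ₋₁ + qₖ₋₂ (with p₋₁=1, p₋₂=0, q₋₁=0, q₋₂=1):
  k=0: a=3, p=3, q=1
  k=1: a=3, p=10, q=3
  k=2: a=6, p=63, q=19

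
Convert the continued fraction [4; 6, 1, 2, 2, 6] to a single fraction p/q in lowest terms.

1253/302

Fold from the inside: start with 6/1.
  2 + 1/6 = 13/6
  2 + 6/13 = 32/13
  1 + 13/32 = 45/32
  6 + 32/45 = 302/45
  4 + 45/302 = 1253/302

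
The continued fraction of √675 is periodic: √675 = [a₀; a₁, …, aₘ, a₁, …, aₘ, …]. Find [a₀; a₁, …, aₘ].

a₀ = ⌊√675⌋ = 25.
With m₀=0, d₀=1 and mₖ₊₁ = dₖaₖ − mₖ, dₖ₊₁ = (n − mₖ₊₁²)/dₖ, aₖ₊₁ = ⌊(a₀+mₖ₊₁)/dₖ₊₁⌋:
  k=1: m=25, d=50, a=1
  k=2: m=25, d=1, a=50
d=1 and a=2a₀=50 at k=2, so the next step gives (m, d) = (25, 50) again — its k=1 value — and the period has length 2.

[25; 1, 50]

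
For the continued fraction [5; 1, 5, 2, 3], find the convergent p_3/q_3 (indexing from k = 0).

Using pₖ = aₖpₖ₋₁ + pₖ₋₂, qₖ = aₖqₖ₋₁ + qₖ₋₂ (with p₋₁=1, p₋₂=0, q₋₁=0, q₋₂=1):
  k=0: a=5, p=5, q=1
  k=1: a=1, p=6, q=1
  k=2: a=5, p=35, q=6
  k=3: a=2, p=76, q=13

76/13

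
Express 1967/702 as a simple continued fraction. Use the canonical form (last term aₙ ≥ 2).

1967 = 2*702 + 563
702 = 1*563 + 139
563 = 4*139 + 7
139 = 19*7 + 6
7 = 1*6 + 1
6 = 6*1 + 0  (stop)
So 1967/702 = [2; 1, 4, 19, 1, 6].

[2; 1, 4, 19, 1, 6]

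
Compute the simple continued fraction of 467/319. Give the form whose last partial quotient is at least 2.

467 = 1×319 + 148
319 = 2×148 + 23
148 = 6×23 + 10
23 = 2×10 + 3
10 = 3×3 + 1
3 = 3×1 + 0  (stop)
So 467/319 = [1; 2, 6, 2, 3, 3].

[1; 2, 6, 2, 3, 3]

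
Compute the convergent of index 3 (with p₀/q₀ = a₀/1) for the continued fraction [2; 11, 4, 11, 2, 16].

Using pₖ = aₖpₖ₋₁ + pₖ₋₂, qₖ = aₖqₖ₋₁ + qₖ₋₂ (with p₋₁=1, p₋₂=0, q₋₁=0, q₋₂=1):
  k=0: a=2, p=2, q=1
  k=1: a=11, p=23, q=11
  k=2: a=4, p=94, q=45
  k=3: a=11, p=1057, q=506

1057/506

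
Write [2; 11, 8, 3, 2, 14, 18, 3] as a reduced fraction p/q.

Using pₖ = aₖpₖ₋₁ + pₖ₋₂ and qₖ = aₖqₖ₋₁ + qₖ₋₂:
  k=0: a=2, p=2, q=1
  k=1: a=11, p=23, q=11
  k=2: a=8, p=186, q=89
  k=3: a=3, p=581, q=278
  k=4: a=2, p=1348, q=645
  k=5: a=14, p=19453, q=9308
  k=6: a=18, p=351502, q=168189
  k=7: a=3, p=1073959, q=513875

1073959/513875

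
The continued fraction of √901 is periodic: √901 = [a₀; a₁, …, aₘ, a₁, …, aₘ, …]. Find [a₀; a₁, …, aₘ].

[30; 60]

a₀ = ⌊√901⌋ = 30.
With m₀=0, d₀=1 and mₖ₊₁ = dₖaₖ − mₖ, dₖ₊₁ = (n − mₖ₊₁²)/dₖ, aₖ₊₁ = ⌊(a₀+mₖ₊₁)/dₖ₊₁⌋:
  k=1: m=30, d=1, a=60
d=1 and a=2a₀=60 at k=1, so the next step gives (m, d) = (30, 1) again — its k=1 value — and the period has length 1.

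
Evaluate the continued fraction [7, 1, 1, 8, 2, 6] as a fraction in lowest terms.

Fold from the inside: start with 6/1.
  2 + 1/6 = 13/6
  8 + 6/13 = 110/13
  1 + 13/110 = 123/110
  1 + 110/123 = 233/123
  7 + 123/233 = 1754/233

1754/233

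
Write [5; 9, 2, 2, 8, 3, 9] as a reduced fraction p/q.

Fold from the inside: start with 9/1.
  3 + 1/9 = 28/9
  8 + 9/28 = 233/28
  2 + 28/233 = 494/233
  2 + 233/494 = 1221/494
  9 + 494/1221 = 11483/1221
  5 + 1221/11483 = 58636/11483

58636/11483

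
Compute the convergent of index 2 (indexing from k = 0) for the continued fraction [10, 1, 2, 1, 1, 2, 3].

Using pₖ = aₖpₖ₋₁ + pₖ₋₂, qₖ = aₖqₖ₋₁ + qₖ₋₂ (with p₋₁=1, p₋₂=0, q₋₁=0, q₋₂=1):
  k=0: a=10, p=10, q=1
  k=1: a=1, p=11, q=1
  k=2: a=2, p=32, q=3

32/3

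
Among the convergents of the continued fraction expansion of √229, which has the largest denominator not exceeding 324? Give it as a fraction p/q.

√229 = [15; 7, 1, 1, 7, 30, …] (period length 5).
Convergents:
  p_0/q_0 = 15/1
  p_1/q_1 = 106/7
  p_2/q_2 = 121/8
  p_3/q_3 = 227/15
  p_4/q_4 = 1710/113
  p_5/q_5 = 51527/3405
q_4 = 113 ≤ 324 < 3405 = q_5, so the answer is 1710/113.

1710/113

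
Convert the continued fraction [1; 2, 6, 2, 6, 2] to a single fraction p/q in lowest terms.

Fold from the inside: start with 2/1.
  6 + 1/2 = 13/2
  2 + 2/13 = 28/13
  6 + 13/28 = 181/28
  2 + 28/181 = 390/181
  1 + 181/390 = 571/390

571/390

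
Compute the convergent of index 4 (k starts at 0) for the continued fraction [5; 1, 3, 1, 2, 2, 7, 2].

Using pₖ = aₖpₖ₋₁ + pₖ₋₂, qₖ = aₖqₖ₋₁ + qₖ₋₂ (with p₋₁=1, p₋₂=0, q₋₁=0, q₋₂=1):
  k=0: a=5, p=5, q=1
  k=1: a=1, p=6, q=1
  k=2: a=3, p=23, q=4
  k=3: a=1, p=29, q=5
  k=4: a=2, p=81, q=14

81/14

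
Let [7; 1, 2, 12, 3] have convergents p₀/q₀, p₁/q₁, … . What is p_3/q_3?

Using pₖ = aₖpₖ₋₁ + pₖ₋₂, qₖ = aₖqₖ₋₁ + qₖ₋₂ (with p₋₁=1, p₋₂=0, q₋₁=0, q₋₂=1):
  k=0: a=7, p=7, q=1
  k=1: a=1, p=8, q=1
  k=2: a=2, p=23, q=3
  k=3: a=12, p=284, q=37

284/37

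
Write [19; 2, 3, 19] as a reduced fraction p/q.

2623/135

Fold from the inside: start with 19/1.
  3 + 1/19 = 58/19
  2 + 19/58 = 135/58
  19 + 58/135 = 2623/135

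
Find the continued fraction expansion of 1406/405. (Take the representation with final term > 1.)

1406 = 3*405 + 191
405 = 2*191 + 23
191 = 8*23 + 7
23 = 3*7 + 2
7 = 3*2 + 1
2 = 2*1 + 0  (stop)
So 1406/405 = [3; 2, 8, 3, 3, 2].

[3; 2, 8, 3, 3, 2]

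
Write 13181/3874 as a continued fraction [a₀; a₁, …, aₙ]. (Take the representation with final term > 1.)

13181 = 3×3874 + 1559
3874 = 2×1559 + 756
1559 = 2×756 + 47
756 = 16×47 + 4
47 = 11×4 + 3
4 = 1×3 + 1
3 = 3×1 + 0  (stop)
So 13181/3874 = [3; 2, 2, 16, 11, 1, 3].

[3; 2, 2, 16, 11, 1, 3]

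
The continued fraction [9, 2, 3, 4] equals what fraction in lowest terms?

283/30

Fold from the inside: start with 4/1.
  3 + 1/4 = 13/4
  2 + 4/13 = 30/13
  9 + 13/30 = 283/30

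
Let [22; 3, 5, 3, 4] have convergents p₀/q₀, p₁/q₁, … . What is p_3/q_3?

1138/51

Using pₖ = aₖpₖ₋₁ + pₖ₋₂, qₖ = aₖqₖ₋₁ + qₖ₋₂ (with p₋₁=1, p₋₂=0, q₋₁=0, q₋₂=1):
  k=0: a=22, p=22, q=1
  k=1: a=3, p=67, q=3
  k=2: a=5, p=357, q=16
  k=3: a=3, p=1138, q=51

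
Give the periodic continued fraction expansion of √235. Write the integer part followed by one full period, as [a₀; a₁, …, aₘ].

a₀ = ⌊√235⌋ = 15.
With m₀=0, d₀=1 and mₖ₊₁ = dₖaₖ − mₖ, dₖ₊₁ = (n − mₖ₊₁²)/dₖ, aₖ₊₁ = ⌊(a₀+mₖ₊₁)/dₖ₊₁⌋:
  k=1: m=15, d=10, a=3
  k=2: m=15, d=1, a=30
d=1 and a=2a₀=30 at k=2, so the next step gives (m, d) = (15, 10) again — its k=1 value — and the period has length 2.

[15; 3, 30]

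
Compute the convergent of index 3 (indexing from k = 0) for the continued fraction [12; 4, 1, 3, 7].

232/19

Using pₖ = aₖpₖ₋₁ + pₖ₋₂, qₖ = aₖqₖ₋₁ + qₖ₋₂ (with p₋₁=1, p₋₂=0, q₋₁=0, q₋₂=1):
  k=0: a=12, p=12, q=1
  k=1: a=4, p=49, q=4
  k=2: a=1, p=61, q=5
  k=3: a=3, p=232, q=19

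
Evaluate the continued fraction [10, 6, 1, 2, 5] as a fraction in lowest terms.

Fold from the inside: start with 5/1.
  2 + 1/5 = 11/5
  1 + 5/11 = 16/11
  6 + 11/16 = 107/16
  10 + 16/107 = 1086/107

1086/107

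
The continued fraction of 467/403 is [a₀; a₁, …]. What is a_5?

2

467 = 1·403 + 64   →  a_0 = 1
403 = 6·64 + 19   →  a_1 = 6
64 = 3·19 + 7   →  a_2 = 3
19 = 2·7 + 5   →  a_3 = 2
7 = 1·5 + 2   →  a_4 = 1
5 = 2·2 + 1   →  a_5 = 2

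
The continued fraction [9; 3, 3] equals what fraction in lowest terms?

93/10

Using pₖ = aₖpₖ₋₁ + pₖ₋₂ and qₖ = aₖqₖ₋₁ + qₖ₋₂:
  k=0: a=9, p=9, q=1
  k=1: a=3, p=28, q=3
  k=2: a=3, p=93, q=10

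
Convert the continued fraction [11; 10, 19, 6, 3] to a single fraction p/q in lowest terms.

Fold from the inside: start with 3/1.
  6 + 1/3 = 19/3
  19 + 3/19 = 364/19
  10 + 19/364 = 3659/364
  11 + 364/3659 = 40613/3659

40613/3659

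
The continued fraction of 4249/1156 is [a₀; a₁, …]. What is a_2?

2

4249 = 3·1156 + 781   →  a_0 = 3
1156 = 1·781 + 375   →  a_1 = 1
781 = 2·375 + 31   →  a_2 = 2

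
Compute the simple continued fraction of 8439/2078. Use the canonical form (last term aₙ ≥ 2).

8439 = 4·2078 + 127
2078 = 16·127 + 46
127 = 2·46 + 35
46 = 1·35 + 11
35 = 3·11 + 2
11 = 5·2 + 1
2 = 2·1 + 0  (stop)
So 8439/2078 = [4; 16, 2, 1, 3, 5, 2].

[4; 16, 2, 1, 3, 5, 2]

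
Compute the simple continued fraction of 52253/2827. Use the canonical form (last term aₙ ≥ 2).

52253 = 18·2827 + 1367
2827 = 2·1367 + 93
1367 = 14·93 + 65
93 = 1·65 + 28
65 = 2·28 + 9
28 = 3·9 + 1
9 = 9·1 + 0  (stop)
So 52253/2827 = [18; 2, 14, 1, 2, 3, 9].

[18; 2, 14, 1, 2, 3, 9]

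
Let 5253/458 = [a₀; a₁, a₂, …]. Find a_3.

1

5253 = 11·458 + 215   →  a_0 = 11
458 = 2·215 + 28   →  a_1 = 2
215 = 7·28 + 19   →  a_2 = 7
28 = 1·19 + 9   →  a_3 = 1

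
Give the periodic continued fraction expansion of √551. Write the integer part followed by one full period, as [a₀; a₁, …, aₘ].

a₀ = ⌊√551⌋ = 23.

[23; 2, 8, 1, 8, 2, 46]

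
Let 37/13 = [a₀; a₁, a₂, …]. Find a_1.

37 = 2·13 + 11   →  a_0 = 2
13 = 1·11 + 2   →  a_1 = 1

1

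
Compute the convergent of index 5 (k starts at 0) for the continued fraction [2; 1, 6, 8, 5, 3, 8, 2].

Using pₖ = aₖpₖ₋₁ + pₖ₋₂, qₖ = aₖqₖ₋₁ + qₖ₋₂ (with p₋₁=1, p₋₂=0, q₋₁=0, q₋₂=1):
  k=0: a=2, p=2, q=1
  k=1: a=1, p=3, q=1
  k=2: a=6, p=20, q=7
  k=3: a=8, p=163, q=57
  k=4: a=5, p=835, q=292
  k=5: a=3, p=2668, q=933

2668/933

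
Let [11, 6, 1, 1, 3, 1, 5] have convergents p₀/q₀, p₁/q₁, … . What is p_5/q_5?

Using pₖ = aₖpₖ₋₁ + pₖ₋₂, qₖ = aₖqₖ₋₁ + qₖ₋₂ (with p₋₁=1, p₋₂=0, q₋₁=0, q₋₂=1):
  k=0: a=11, p=11, q=1
  k=1: a=6, p=67, q=6
  k=2: a=1, p=78, q=7
  k=3: a=1, p=145, q=13
  k=4: a=3, p=513, q=46
  k=5: a=1, p=658, q=59

658/59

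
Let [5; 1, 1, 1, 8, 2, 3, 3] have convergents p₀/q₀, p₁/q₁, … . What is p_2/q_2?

11/2

Using pₖ = aₖpₖ₋₁ + pₖ₋₂, qₖ = aₖqₖ₋₁ + qₖ₋₂ (with p₋₁=1, p₋₂=0, q₋₁=0, q₋₂=1):
  k=0: a=5, p=5, q=1
  k=1: a=1, p=6, q=1
  k=2: a=1, p=11, q=2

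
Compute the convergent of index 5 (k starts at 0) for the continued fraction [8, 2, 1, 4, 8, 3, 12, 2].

Using pₖ = aₖpₖ₋₁ + pₖ₋₂, qₖ = aₖqₖ₋₁ + qₖ₋₂ (with p₋₁=1, p₋₂=0, q₋₁=0, q₋₂=1):
  k=0: a=8, p=8, q=1
  k=1: a=2, p=17, q=2
  k=2: a=1, p=25, q=3
  k=3: a=4, p=117, q=14
  k=4: a=8, p=961, q=115
  k=5: a=3, p=3000, q=359

3000/359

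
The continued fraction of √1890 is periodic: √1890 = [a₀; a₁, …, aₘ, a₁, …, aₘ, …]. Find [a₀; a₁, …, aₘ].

[43; 2, 9, 6, 9, 2, 86]

a₀ = ⌊√1890⌋ = 43.
With m₀=0, d₀=1 and mₖ₊₁ = dₖaₖ − mₖ, dₖ₊₁ = (n − mₖ₊₁²)/dₖ, aₖ₊₁ = ⌊(a₀+mₖ₊₁)/dₖ₊₁⌋:
  k=1: m=43, d=41, a=2
  k=2: m=39, d=9, a=9
  k=3: m=42, d=14, a=6
  k=4: m=42, d=9, a=9
  k=5: m=39, d=41, a=2
  k=6: m=43, d=1, a=86
d=1 and a=2a₀=86 at k=6, so the next step gives (m, d) = (43, 41) again — its k=1 value — and the period has length 6.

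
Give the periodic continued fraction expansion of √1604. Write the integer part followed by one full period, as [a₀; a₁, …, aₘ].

[40; 20, 80]

a₀ = ⌊√1604⌋ = 40.
With m₀=0, d₀=1 and mₖ₊₁ = dₖaₖ − mₖ, dₖ₊₁ = (n − mₖ₊₁²)/dₖ, aₖ₊₁ = ⌊(a₀+mₖ₊₁)/dₖ₊₁⌋:
  k=1: m=40, d=4, a=20
  k=2: m=40, d=1, a=80
d=1 and a=2a₀=80 at k=2, so the next step gives (m, d) = (40, 4) again — its k=1 value — and the period has length 2.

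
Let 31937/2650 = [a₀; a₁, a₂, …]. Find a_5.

1

31937 = 12·2650 + 137   →  a_0 = 12
2650 = 19·137 + 47   →  a_1 = 19
137 = 2·47 + 43   →  a_2 = 2
47 = 1·43 + 4   →  a_3 = 1
43 = 10·4 + 3   →  a_4 = 10
4 = 1·3 + 1   →  a_5 = 1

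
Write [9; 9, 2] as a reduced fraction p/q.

Fold from the inside: start with 2/1.
  9 + 1/2 = 19/2
  9 + 2/19 = 173/19

173/19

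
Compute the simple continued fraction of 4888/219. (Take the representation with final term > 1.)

[22; 3, 7, 1, 3, 2]

4888 = 22·219 + 70
219 = 3·70 + 9
70 = 7·9 + 7
9 = 1·7 + 2
7 = 3·2 + 1
2 = 2·1 + 0  (stop)
So 4888/219 = [22; 3, 7, 1, 3, 2].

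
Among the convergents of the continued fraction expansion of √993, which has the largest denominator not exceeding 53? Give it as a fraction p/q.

√993 = [31; 1, 1, 20, 1, 1, 62, …] (period length 6).
Convergents:
  p_0/q_0 = 31/1
  p_1/q_1 = 32/1
  p_2/q_2 = 63/2
  p_3/q_3 = 1292/41
  p_4/q_4 = 1355/43
  p_5/q_5 = 2647/84
q_4 = 43 ≤ 53 < 84 = q_5, so the answer is 1355/43.

1355/43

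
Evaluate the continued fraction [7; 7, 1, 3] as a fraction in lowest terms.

Fold from the inside: start with 3/1.
  1 + 1/3 = 4/3
  7 + 3/4 = 31/4
  7 + 4/31 = 221/31

221/31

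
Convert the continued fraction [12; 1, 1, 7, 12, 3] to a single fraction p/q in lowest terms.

7031/561

Fold from the inside: start with 3/1.
  12 + 1/3 = 37/3
  7 + 3/37 = 262/37
  1 + 37/262 = 299/262
  1 + 262/299 = 561/299
  12 + 299/561 = 7031/561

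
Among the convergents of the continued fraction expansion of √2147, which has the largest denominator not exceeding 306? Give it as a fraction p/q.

√2147 = [46; 2, 1, 45, 1, 2, 92, …] (period length 6).
Convergents:
  p_0/q_0 = 46/1
  p_1/q_1 = 93/2
  p_2/q_2 = 139/3
  p_3/q_3 = 6348/137
  p_4/q_4 = 6487/140
  p_5/q_5 = 19322/417
q_4 = 140 ≤ 306 < 417 = q_5, so the answer is 6487/140.

6487/140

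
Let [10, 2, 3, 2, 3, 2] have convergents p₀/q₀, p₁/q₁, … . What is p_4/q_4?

Using pₖ = aₖpₖ₋₁ + pₖ₋₂, qₖ = aₖqₖ₋₁ + qₖ₋₂ (with p₋₁=1, p₋₂=0, q₋₁=0, q₋₂=1):
  k=0: a=10, p=10, q=1
  k=1: a=2, p=21, q=2
  k=2: a=3, p=73, q=7
  k=3: a=2, p=167, q=16
  k=4: a=3, p=574, q=55

574/55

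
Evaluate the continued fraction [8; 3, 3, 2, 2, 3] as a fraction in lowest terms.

Fold from the inside: start with 3/1.
  2 + 1/3 = 7/3
  2 + 3/7 = 17/7
  3 + 7/17 = 58/17
  3 + 17/58 = 191/58
  8 + 58/191 = 1586/191

1586/191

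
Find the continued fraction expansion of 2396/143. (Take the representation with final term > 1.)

[16; 1, 3, 11, 1, 2]

2396 = 16·143 + 108
143 = 1·108 + 35
108 = 3·35 + 3
35 = 11·3 + 2
3 = 1·2 + 1
2 = 2·1 + 0  (stop)
So 2396/143 = [16; 1, 3, 11, 1, 2].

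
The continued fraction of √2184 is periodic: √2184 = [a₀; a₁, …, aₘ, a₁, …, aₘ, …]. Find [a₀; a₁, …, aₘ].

a₀ = ⌊√2184⌋ = 46.
With m₀=0, d₀=1 and mₖ₊₁ = dₖaₖ − mₖ, dₖ₊₁ = (n − mₖ₊₁²)/dₖ, aₖ₊₁ = ⌊(a₀+mₖ₊₁)/dₖ₊₁⌋:
  k=1: m=46, d=68, a=1
  k=2: m=22, d=25, a=2
  k=3: m=28, d=56, a=1
  k=4: m=28, d=25, a=2
  k=5: m=22, d=68, a=1
  k=6: m=46, d=1, a=92
d=1 and a=2a₀=92 at k=6, so the next step gives (m, d) = (46, 68) again — its k=1 value — and the period has length 6.

[46; 1, 2, 1, 2, 1, 92]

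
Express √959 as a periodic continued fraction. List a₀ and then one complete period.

a₀ = ⌊√959⌋ = 30.
With m₀=0, d₀=1 and mₖ₊₁ = dₖaₖ − mₖ, dₖ₊₁ = (n − mₖ₊₁²)/dₖ, aₖ₊₁ = ⌊(a₀+mₖ₊₁)/dₖ₊₁⌋:
  k=1: m=30, d=59, a=1
  k=2: m=29, d=2, a=29
  k=3: m=29, d=59, a=1
  k=4: m=30, d=1, a=60
d=1 and a=2a₀=60 at k=4, so the next step gives (m, d) = (30, 59) again — its k=1 value — and the period has length 4.

[30; 1, 29, 1, 60]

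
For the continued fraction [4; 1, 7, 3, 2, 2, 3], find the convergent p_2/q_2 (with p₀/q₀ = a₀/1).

Using pₖ = aₖpₖ₋₁ + pₖ₋₂, qₖ = aₖqₖ₋₁ + qₖ₋₂ (with p₋₁=1, p₋₂=0, q₋₁=0, q₋₂=1):
  k=0: a=4, p=4, q=1
  k=1: a=1, p=5, q=1
  k=2: a=7, p=39, q=8

39/8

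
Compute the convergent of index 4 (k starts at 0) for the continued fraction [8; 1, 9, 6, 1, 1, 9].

632/71

Using pₖ = aₖpₖ₋₁ + pₖ₋₂, qₖ = aₖqₖ₋₁ + qₖ₋₂ (with p₋₁=1, p₋₂=0, q₋₁=0, q₋₂=1):
  k=0: a=8, p=8, q=1
  k=1: a=1, p=9, q=1
  k=2: a=9, p=89, q=10
  k=3: a=6, p=543, q=61
  k=4: a=1, p=632, q=71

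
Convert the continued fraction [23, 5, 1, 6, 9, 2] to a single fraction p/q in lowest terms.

Fold from the inside: start with 2/1.
  9 + 1/2 = 19/2
  6 + 2/19 = 116/19
  1 + 19/116 = 135/116
  5 + 116/135 = 791/135
  23 + 135/791 = 18328/791

18328/791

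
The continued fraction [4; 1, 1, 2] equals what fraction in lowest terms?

23/5

Fold from the inside: start with 2/1.
  1 + 1/2 = 3/2
  1 + 2/3 = 5/3
  4 + 3/5 = 23/5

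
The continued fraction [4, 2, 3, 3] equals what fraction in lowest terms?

Fold from the inside: start with 3/1.
  3 + 1/3 = 10/3
  2 + 3/10 = 23/10
  4 + 10/23 = 102/23

102/23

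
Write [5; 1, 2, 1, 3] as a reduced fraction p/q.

86/15

Using pₖ = aₖpₖ₋₁ + pₖ₋₂ and qₖ = aₖqₖ₋₁ + qₖ₋₂:
  k=0: a=5, p=5, q=1
  k=1: a=1, p=6, q=1
  k=2: a=2, p=17, q=3
  k=3: a=1, p=23, q=4
  k=4: a=3, p=86, q=15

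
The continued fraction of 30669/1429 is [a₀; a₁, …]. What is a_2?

30669 = 21·1429 + 660   →  a_0 = 21
1429 = 2·660 + 109   →  a_1 = 2
660 = 6·109 + 6   →  a_2 = 6

6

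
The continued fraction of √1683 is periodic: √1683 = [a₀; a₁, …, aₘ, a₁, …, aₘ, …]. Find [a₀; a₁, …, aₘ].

a₀ = ⌊√1683⌋ = 41.
With m₀=0, d₀=1 and mₖ₊₁ = dₖaₖ − mₖ, dₖ₊₁ = (n − mₖ₊₁²)/dₖ, aₖ₊₁ = ⌊(a₀+mₖ₊₁)/dₖ₊₁⌋:
  k=1: m=41, d=2, a=41
  k=2: m=41, d=1, a=82
d=1 and a=2a₀=82 at k=2, so the next step gives (m, d) = (41, 2) again — its k=1 value — and the period has length 2.

[41; 41, 82]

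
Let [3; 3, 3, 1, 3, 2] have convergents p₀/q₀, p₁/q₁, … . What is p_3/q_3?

43/13

Using pₖ = aₖpₖ₋₁ + pₖ₋₂, qₖ = aₖqₖ₋₁ + qₖ₋₂ (with p₋₁=1, p₋₂=0, q₋₁=0, q₋₂=1):
  k=0: a=3, p=3, q=1
  k=1: a=3, p=10, q=3
  k=2: a=3, p=33, q=10
  k=3: a=1, p=43, q=13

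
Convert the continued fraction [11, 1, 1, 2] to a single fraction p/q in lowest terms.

58/5

Using pₖ = aₖpₖ₋₁ + pₖ₋₂ and qₖ = aₖqₖ₋₁ + qₖ₋₂:
  k=0: a=11, p=11, q=1
  k=1: a=1, p=12, q=1
  k=2: a=1, p=23, q=2
  k=3: a=2, p=58, q=5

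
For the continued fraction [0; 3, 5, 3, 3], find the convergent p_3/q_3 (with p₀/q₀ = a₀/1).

16/51

Using pₖ = aₖpₖ₋₁ + pₖ₋₂, qₖ = aₖqₖ₋₁ + qₖ₋₂ (with p₋₁=1, p₋₂=0, q₋₁=0, q₋₂=1):
  k=0: a=0, p=0, q=1
  k=1: a=3, p=1, q=3
  k=2: a=5, p=5, q=16
  k=3: a=3, p=16, q=51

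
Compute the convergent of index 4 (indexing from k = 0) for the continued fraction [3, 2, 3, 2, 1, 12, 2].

Using pₖ = aₖpₖ₋₁ + pₖ₋₂, qₖ = aₖqₖ₋₁ + qₖ₋₂ (with p₋₁=1, p₋₂=0, q₋₁=0, q₋₂=1):
  k=0: a=3, p=3, q=1
  k=1: a=2, p=7, q=2
  k=2: a=3, p=24, q=7
  k=3: a=2, p=55, q=16
  k=4: a=1, p=79, q=23

79/23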